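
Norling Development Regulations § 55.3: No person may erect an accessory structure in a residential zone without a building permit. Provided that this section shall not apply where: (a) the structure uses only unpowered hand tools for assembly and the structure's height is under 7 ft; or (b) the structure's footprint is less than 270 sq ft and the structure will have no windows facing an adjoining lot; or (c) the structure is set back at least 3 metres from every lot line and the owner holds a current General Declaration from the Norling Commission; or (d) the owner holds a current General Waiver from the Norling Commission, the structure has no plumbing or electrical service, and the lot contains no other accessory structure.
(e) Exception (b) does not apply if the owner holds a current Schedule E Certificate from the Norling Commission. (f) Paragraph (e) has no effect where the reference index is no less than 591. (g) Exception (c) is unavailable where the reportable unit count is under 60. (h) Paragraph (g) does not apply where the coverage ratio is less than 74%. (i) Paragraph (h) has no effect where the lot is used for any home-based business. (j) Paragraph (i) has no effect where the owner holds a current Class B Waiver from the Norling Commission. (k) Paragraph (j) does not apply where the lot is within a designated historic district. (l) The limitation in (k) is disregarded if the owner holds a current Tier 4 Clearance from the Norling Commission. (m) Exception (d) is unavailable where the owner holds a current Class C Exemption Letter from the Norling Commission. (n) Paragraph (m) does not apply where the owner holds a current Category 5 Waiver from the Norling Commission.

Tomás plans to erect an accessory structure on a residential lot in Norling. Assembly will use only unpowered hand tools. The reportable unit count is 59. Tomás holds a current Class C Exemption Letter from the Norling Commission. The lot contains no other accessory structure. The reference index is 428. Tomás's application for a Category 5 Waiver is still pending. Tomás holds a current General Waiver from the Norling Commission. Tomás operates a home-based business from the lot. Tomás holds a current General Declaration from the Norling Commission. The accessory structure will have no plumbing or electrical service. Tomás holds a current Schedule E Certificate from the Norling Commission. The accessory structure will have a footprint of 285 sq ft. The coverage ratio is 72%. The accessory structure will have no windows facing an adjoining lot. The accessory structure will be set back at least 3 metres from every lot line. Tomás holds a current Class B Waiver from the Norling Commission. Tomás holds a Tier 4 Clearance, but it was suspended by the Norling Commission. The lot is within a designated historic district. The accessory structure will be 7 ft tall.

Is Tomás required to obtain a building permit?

Yes — Tomás must obtain a building permit.

Exception (a) requires that the structure's height is under 7 ft; but the structure's height is 7 ft, not under 7 ft, so (a) is unavailable.
Exception (b) fails — the structure's footprint is 285 sq ft, not less than 270 sq ft.
Exception (c): the setback is at least 3 m on every side; a current General Declaration is held — every condition holds. However, paragraphs (g)–(l) must be considered: (g) is engaged — the reportable unit count is 59, under the 60 limit. (h) would limit (g) — the coverage ratio is 72%, less than the 74% limit — but (i) sets (h) aside: (i) applies — a home-based business operates on the lot. (j) would limit (i) — a current Class B Waiver is held — but (k) sets (j) aside: (k) operates against (j): the lot is in a historic district. (l), which would lift (k), is not triggered — no current Tier 4 Clearance is held. Exception (c) does not apply.
All of (d)'s requirements are met (a current General Waiver is held; there is no plumbing or electrical service; the lot has no other accessory structure). But: (m) is engaged — a current Class C Exemption Letter is held. (n), which would lift (m), is not triggered — the Category 5 Waiver is not current. Exception (d) does not apply.
Every exception is unavailable, so the rule governs.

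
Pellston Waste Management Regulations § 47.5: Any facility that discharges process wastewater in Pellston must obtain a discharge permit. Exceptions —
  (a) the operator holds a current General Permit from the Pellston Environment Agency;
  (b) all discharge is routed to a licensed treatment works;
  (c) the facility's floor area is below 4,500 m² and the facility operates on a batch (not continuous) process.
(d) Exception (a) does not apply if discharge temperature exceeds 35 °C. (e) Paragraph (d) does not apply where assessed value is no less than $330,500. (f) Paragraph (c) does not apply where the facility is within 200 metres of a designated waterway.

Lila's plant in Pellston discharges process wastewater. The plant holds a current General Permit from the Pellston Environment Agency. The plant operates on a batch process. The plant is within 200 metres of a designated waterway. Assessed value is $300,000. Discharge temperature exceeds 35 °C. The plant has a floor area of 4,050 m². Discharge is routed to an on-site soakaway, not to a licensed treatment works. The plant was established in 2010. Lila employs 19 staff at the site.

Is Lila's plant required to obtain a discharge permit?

Exception (a)'s conditions are all satisfied: a current General Permit is held. But applying paragraphs (d)–(e): (d) operates — discharge temperature exceeds 35 °C. (e), which would lift (d), is not triggered — assessed value is $300,000, short of $330,500. So (a) is unavailable.
Exception (b) requires that all discharge is routed to a licensed treatment works; but discharge is not routed to a licensed treatment works, so (b) is unavailable.
Exception (c) is satisfied on its face — the facility's floor area is 4,050 m², below the 4,500 m² limit; the facility operates on a batch process. But: (f) operates against (c): the plant is within 200 m of a designated waterway. (c) is therefore removed.
No exception is made out. Lila's plant falls within the general rule.

Yes — Lila's plant must obtain a discharge permit.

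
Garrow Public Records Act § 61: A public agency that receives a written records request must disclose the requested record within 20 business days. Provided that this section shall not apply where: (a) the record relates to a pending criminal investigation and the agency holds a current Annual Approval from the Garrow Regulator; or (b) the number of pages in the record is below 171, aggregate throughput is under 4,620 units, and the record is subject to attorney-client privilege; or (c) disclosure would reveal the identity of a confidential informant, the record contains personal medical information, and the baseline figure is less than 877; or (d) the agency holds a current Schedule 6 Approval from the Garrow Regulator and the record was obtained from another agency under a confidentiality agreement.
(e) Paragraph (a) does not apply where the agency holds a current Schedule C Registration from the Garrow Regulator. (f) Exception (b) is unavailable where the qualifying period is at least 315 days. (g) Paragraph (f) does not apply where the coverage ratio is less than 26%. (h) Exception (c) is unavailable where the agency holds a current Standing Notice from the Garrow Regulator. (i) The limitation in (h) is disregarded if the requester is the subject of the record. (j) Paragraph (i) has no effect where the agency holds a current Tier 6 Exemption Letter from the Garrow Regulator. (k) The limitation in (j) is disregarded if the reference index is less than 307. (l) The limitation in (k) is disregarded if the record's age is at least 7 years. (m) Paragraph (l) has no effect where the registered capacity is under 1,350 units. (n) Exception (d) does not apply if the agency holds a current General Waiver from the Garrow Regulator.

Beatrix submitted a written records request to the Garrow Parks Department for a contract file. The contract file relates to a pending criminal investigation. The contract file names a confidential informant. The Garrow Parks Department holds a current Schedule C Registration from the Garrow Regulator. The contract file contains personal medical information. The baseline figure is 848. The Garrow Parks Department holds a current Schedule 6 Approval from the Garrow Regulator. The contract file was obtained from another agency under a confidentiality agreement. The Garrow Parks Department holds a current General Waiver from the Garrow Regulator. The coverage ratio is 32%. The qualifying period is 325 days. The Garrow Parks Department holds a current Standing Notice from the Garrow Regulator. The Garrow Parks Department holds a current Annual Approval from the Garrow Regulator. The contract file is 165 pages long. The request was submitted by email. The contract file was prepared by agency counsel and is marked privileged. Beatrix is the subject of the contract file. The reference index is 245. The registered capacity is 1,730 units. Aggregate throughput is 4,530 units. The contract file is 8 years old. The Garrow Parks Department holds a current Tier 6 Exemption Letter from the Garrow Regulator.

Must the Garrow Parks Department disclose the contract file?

Exception (a): the contract file relates to a pending investigation; a current Annual Approval is held — every condition holds. But applying paragraph (e): (e) operates — a current Schedule C Registration is held. Exception (a) does not apply.
All of (b)'s requirements are met (the number of pages in the record is 165, below the 171 limit; aggregate throughput is 4,530 units, under the 4,620 units limit; the contract file is privileged). However, paragraphs (f)–(g) must be considered: (f) operates against (b): the qualifying period is 325 days, meeting the 315 days threshold. (g), which would lift (f), does not operate here — the coverage ratio is 32%, not less than 26%. Exception (b) does not apply.
Exception (c)'s conditions are all satisfied: the contract file names a confidential informant; the contract file contains personal medical information; the baseline figure is 848, less than the 877 limit. However, paragraphs (h)–(m) must be considered: (h) operates against (c): a current Standing Notice is held. (i) is engaged (Beatrix is the subject of the contract file), but is displaced by (j): (j) operates against (i): a current Tier 6 Exemption Letter is held. (k) operates (the reference index is 245, less than the 307 limit), but is displaced by (l): (l) operates against (k): the record's age is 8 years, meeting the 7 years threshold. (m) is not triggered (the registered capacity is 1,730 units, not under 1,350 units), so (l) stands. (c) is therefore removed.
All of (d)'s requirements are met (a current Schedule 6 Approval is held; the contract file was obtained under a confidentiality agreement). But: (n) operates — a current General Waiver is held. (d) is therefore removed.
None of the exceptions is available; § 61 applies in full.

Yes — the Garrow Parks Department must disclose the contract file.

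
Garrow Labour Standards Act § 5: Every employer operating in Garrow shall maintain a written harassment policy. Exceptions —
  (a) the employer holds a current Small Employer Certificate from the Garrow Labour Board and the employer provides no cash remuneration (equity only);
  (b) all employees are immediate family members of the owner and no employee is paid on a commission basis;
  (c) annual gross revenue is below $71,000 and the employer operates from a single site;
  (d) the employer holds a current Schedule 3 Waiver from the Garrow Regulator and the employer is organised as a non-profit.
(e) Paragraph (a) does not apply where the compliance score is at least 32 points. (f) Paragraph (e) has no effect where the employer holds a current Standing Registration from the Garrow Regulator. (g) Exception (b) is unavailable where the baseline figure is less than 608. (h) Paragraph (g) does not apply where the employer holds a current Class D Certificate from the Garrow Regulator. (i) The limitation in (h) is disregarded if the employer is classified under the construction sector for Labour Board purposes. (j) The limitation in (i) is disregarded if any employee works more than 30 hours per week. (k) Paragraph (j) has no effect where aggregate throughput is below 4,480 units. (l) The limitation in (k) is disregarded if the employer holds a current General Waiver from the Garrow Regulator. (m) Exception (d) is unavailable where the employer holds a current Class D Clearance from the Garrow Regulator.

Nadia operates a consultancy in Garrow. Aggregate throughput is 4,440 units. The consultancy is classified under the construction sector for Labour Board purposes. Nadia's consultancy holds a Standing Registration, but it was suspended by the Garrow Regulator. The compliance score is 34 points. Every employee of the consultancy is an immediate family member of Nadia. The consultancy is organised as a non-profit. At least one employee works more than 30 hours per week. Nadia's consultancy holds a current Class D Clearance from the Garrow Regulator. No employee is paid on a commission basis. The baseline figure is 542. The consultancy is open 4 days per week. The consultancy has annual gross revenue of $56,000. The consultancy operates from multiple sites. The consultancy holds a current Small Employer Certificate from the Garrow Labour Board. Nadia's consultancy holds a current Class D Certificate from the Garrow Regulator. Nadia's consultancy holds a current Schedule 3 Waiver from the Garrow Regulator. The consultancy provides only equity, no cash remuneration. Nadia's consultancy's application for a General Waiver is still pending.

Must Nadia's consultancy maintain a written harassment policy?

Yes — Nadia's consultancy must maintain a written harassment policy.

Exception (a): a current Small Employer Certificate is held; remuneration is equity-only — every condition holds. But applying paragraphs (e)–(f): (e) applies — the compliance score is 34 points, meeting the 32 points threshold. (f) is not triggered (the Standing Registration is not current), so (e) stands. So (a) is unavailable.
All of (b)'s requirements are met (every employee is an immediate family member; no employee is paid on commission). But: (g) is engaged — the baseline figure is 542, less than the 608 limit. (h) operates (a current Class D Certificate is held), but is set aside by (i): (i) operates — the consultancy is classified under the construction sector. (j) would limit (i) — at least one employee exceeds 30 hours/week — but (k) sets (j) aside: (k) operates against (j): aggregate throughput is 4,440 units, below the 4,480 units limit. (l) is not engaged (the General Waiver is not current), so (k) stands. Exception (b) does not apply.
Exception (c) fails — the employer operates from multiple sites.
Exception (d): a current Schedule 3 Waiver is held; the employer is a non-profit — every condition holds. But applying paragraph (m): (m) applies — a current Class D Clearance is held. Exception (d) does not apply.
None of the exceptions is available; § 5 applies in full.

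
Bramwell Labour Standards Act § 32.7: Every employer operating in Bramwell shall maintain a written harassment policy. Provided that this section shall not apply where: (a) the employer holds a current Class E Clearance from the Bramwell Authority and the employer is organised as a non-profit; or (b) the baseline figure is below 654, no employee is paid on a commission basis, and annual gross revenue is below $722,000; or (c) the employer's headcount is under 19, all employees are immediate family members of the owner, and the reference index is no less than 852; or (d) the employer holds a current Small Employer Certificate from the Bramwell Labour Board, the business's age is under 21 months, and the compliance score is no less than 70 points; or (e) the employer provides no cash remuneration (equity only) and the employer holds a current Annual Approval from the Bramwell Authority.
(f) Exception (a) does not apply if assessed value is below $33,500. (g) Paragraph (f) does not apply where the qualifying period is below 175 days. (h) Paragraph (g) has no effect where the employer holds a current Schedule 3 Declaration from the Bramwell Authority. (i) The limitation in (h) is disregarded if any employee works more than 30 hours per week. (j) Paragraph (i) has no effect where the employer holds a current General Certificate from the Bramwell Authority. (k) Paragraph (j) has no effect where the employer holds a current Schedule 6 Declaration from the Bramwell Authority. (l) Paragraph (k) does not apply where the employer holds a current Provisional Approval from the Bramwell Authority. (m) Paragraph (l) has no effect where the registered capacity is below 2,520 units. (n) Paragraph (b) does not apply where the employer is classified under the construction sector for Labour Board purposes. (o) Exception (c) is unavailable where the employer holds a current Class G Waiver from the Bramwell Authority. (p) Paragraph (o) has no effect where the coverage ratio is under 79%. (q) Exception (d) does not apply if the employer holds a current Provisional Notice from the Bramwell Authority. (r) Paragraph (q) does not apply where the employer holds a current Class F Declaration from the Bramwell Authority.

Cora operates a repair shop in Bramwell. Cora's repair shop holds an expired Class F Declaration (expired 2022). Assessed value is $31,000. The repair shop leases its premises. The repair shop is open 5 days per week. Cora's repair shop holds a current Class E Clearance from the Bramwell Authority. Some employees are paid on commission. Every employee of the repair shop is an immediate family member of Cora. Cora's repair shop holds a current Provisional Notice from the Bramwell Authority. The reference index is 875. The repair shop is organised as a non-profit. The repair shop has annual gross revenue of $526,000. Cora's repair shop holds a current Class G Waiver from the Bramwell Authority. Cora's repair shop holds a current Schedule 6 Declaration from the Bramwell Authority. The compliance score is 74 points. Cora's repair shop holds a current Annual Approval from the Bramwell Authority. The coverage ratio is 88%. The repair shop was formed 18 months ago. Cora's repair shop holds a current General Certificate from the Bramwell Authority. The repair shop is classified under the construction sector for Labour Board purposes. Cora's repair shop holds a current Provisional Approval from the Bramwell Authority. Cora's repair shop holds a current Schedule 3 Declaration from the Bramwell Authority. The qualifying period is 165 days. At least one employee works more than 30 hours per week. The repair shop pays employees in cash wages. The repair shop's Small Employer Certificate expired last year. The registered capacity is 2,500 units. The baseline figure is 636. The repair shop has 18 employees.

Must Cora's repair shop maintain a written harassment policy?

No — exception (a) applies; Cora's repair shop is not required to maintain a written harassment policy.

Exception (a) is satisfied on its face — a current Class E Clearance is held; the employer is a non-profit. Applying paragraphs (f)–(m): (f) would limit (a) — assessed value is $31,000, below the $33,500 limit — but (g) sets (f) aside: (g) operates against (f): the qualifying period is 165 days, below the 175 days limit. (h) is engaged (a current Schedule 3 Declaration is held), but is displaced by (i): (i) operates against (h): at least one employee exceeds 30 hours/week. (j) would limit (i) — a current General Certificate is held — but (k) sets (j) aside: (k) operates against (j): a current Schedule 6 Declaration is held. (l) would limit (k) — a current Provisional Approval is held — but (m) sets (l) aside: (m) operates — the registered capacity is 2,500 units, below the 2,520 units limit. Exception (a) stands.
Exception (b) does not apply: some employees are paid on commission.
Exception (c) is satisfied on its face — the employer's headcount is 18, under the 19 limit; every employee is an immediate family member; the reference index is 875, meeting the 852 threshold. However, paragraphs (o)–(p) must be considered: (o) applies — a current Class G Waiver is held. (p) is inapplicable (the coverage ratio is 88%, not under 79%), so (o) stands. (c) is therefore removed.
Exception (d) requires that the employer holds a current Small Employer Certificate from the Bramwell Labour Board; but the Small Employer Certificate has expired, so (d) is unavailable.
Exception (e) requires that the employer provides no cash remuneration (equity only); but employees are paid cash wages, so (e) is unavailable.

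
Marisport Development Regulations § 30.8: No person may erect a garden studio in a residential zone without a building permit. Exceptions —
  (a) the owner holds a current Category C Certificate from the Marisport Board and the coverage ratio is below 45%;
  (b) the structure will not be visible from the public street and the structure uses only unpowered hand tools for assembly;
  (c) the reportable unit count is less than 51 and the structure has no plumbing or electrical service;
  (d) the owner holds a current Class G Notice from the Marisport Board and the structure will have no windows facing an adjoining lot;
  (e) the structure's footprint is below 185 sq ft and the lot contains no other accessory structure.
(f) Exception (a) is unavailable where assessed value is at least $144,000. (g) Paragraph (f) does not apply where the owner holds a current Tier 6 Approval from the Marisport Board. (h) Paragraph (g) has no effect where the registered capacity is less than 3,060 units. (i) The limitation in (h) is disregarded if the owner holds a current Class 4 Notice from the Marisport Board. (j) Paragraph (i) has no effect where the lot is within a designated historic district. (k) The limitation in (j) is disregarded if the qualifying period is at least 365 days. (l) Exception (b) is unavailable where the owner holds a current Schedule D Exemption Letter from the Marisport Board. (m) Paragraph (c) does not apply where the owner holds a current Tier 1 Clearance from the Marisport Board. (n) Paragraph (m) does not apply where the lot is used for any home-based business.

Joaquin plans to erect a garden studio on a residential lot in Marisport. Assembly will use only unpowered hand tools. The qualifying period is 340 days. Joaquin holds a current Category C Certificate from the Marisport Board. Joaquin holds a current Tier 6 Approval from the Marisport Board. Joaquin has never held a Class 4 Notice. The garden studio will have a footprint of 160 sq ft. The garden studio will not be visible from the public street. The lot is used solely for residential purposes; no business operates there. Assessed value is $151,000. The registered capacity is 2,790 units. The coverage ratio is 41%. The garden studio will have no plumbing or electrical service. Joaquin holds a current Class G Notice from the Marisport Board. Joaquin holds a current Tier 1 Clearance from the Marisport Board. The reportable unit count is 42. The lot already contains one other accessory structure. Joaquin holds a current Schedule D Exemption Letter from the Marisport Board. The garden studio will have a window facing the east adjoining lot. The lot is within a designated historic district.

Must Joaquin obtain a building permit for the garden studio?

Exception (a) is satisfied on its face — a current Category C Certificate is held; the coverage ratio is 41%, below the 45% limit. But: (f) operates against (a): assessed value is $151,000, meeting the $144,000 threshold. (g) would limit (f) — a current Tier 6 Approval is held — but (h) sets (g) aside: (h) is engaged — the registered capacity is 2,790 units, less than the 3,060 units limit. (i) does not operate here (no current Class 4 Notice is held), so (h) stands. Exception (a) does not apply.
Exception (b) is satisfied on its face — the structure will not be visible from the street; assembly uses only hand tools. However, paragraph (l) must be considered: (l) operates against (b): a current Schedule D Exemption Letter is held. Exception (b) does not apply.
Exception (c) is satisfied on its face — the reportable unit count is 42, less than the 51 limit; there is no plumbing or electrical service. But: (m) is engaged — a current Tier 1 Clearance is held. (n), which would lift (m), is not engaged — the lot is solely residential. (c) is therefore removed.
Exception (d) does not apply: a window faces an adjoining lot.
Exception (e) fails — the lot already has another accessory structure.
Every exception is unavailable, so the rule governs.

Yes — Joaquin must obtain a building permit.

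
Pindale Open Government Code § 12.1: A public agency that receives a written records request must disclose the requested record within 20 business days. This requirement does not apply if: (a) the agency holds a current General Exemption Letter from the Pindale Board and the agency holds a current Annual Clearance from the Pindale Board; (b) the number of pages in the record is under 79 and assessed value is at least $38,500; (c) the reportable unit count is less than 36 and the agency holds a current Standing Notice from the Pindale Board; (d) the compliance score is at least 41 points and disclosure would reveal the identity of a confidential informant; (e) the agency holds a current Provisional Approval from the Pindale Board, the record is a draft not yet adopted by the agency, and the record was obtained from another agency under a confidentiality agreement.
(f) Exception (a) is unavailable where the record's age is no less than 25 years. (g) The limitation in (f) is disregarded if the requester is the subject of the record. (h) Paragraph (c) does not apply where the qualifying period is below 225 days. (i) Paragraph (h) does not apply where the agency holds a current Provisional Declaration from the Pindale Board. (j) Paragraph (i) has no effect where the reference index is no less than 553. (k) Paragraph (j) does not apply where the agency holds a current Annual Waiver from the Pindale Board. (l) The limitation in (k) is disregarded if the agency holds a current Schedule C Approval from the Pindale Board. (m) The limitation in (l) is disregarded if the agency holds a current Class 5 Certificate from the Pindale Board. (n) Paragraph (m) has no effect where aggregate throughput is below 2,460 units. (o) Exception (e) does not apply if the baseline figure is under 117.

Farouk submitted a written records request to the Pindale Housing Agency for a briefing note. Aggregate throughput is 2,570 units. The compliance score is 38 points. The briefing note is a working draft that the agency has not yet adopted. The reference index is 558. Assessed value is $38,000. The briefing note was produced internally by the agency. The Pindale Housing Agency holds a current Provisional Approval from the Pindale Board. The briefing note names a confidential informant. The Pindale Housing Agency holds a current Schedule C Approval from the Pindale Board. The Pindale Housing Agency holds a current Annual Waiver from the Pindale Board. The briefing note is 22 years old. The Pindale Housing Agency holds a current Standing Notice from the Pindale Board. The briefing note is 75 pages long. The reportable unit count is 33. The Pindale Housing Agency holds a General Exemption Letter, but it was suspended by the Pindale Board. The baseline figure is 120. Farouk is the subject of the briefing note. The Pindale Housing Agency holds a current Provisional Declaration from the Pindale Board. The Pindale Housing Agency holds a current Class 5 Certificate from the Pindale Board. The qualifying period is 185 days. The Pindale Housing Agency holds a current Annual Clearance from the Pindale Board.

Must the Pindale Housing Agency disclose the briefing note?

No — exception (c) applies; the Pindale Housing Agency is not required to disclose the briefing note.

Exception (a) requires that the agency holds a current General Exemption Letter from the Pindale Board; but no current General Exemption Letter is held, so (a) is unavailable.
Exception (b) requires that assessed value is at least $38,500; but assessed value is $38,000, short of $38,500, so (b) is unavailable.
Exception (c): the reportable unit count is 33, less than the 36 limit; a current Standing Notice is held — every condition holds. Considering the limiting provisions: (h) is engaged (the qualifying period is 185 days, below the 225 days limit), but yields to (i): (i) operates — a current Provisional Declaration is held. (j) operates (the reference index is 558, meeting the 553 threshold), but is displaced by (k): (k) operates against (j): a current Annual Waiver is held. (l) would limit (k) — a current Schedule C Approval is held — but (m) sets (l) aside: (m) operates against (l): a current Class 5 Certificate is held. (n) is inapplicable (aggregate throughput is 2,570 units, not below 2,460 units), so (m) stands. Exception (c) stands.
Exception (d) requires that the compliance score is at least 41 points; but the compliance score is 38 points, short of 41 points, so (d) is unavailable.
Exception (e) fails — the briefing note was produced internally.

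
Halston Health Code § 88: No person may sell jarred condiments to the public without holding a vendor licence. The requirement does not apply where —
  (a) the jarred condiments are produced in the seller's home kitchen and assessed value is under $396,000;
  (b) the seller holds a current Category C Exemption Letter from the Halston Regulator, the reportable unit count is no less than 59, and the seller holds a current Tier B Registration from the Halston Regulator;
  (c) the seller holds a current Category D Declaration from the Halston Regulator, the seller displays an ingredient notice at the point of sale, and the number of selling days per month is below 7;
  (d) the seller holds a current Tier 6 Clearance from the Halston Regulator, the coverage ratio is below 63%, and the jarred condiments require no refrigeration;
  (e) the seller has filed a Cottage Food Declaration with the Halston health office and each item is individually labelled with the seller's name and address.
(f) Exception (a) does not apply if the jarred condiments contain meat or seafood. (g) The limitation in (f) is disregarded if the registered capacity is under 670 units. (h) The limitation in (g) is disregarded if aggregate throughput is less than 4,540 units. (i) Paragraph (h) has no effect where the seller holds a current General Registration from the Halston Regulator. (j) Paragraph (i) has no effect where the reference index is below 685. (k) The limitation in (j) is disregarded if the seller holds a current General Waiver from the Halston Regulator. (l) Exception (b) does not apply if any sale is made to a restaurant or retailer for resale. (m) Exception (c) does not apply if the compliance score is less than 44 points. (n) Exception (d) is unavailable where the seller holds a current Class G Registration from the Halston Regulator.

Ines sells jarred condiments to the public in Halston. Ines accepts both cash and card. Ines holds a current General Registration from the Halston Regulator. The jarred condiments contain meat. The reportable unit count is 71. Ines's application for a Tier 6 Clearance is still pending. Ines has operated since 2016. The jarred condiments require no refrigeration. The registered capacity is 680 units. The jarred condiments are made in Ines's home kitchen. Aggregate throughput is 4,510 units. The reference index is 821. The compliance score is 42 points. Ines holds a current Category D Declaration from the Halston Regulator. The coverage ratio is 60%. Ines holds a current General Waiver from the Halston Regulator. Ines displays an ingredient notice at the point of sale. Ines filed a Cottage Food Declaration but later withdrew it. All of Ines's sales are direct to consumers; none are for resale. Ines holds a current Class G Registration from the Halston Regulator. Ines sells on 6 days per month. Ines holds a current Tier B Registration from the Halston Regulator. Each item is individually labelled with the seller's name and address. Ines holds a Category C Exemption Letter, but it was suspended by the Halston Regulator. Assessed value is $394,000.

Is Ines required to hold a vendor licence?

Exception (a): the jarred condiments are home-kitchen produced; assessed value is $394,000, under the $396,000 limit — every condition holds. Turning to paragraphs (f)–(k): (f) is engaged — the jarred condiments contain meat. (g) does not operate here (the registered capacity is 680 units, not under 670 units), so (f) stands. So (a) is unavailable.
Exception (b) requires that the seller holds a current Category C Exemption Letter from the Halston Regulator; but no current Category C Exemption Letter is held, so (b) is unavailable.
Exception (c)'s conditions are all satisfied: a current Category D Declaration is held; an ingredient notice is displayed; the number of selling days per month is 6, below the 7 limit. Turning to paragraph (m): (m) operates — the compliance score is 42 points, less than the 44 points limit. (c) is therefore removed.
Exception (d) requires that the seller holds a current Tier 6 Clearance from the Halston Regulator; but there is no Tier 6 Clearance in force, so (d) is unavailable.
Exception (e) does not apply: the Cottage Food Declaration was withdrawn.
No exception is made out. Ines falls within the general rule.

Yes — Ines must hold a vendor licence.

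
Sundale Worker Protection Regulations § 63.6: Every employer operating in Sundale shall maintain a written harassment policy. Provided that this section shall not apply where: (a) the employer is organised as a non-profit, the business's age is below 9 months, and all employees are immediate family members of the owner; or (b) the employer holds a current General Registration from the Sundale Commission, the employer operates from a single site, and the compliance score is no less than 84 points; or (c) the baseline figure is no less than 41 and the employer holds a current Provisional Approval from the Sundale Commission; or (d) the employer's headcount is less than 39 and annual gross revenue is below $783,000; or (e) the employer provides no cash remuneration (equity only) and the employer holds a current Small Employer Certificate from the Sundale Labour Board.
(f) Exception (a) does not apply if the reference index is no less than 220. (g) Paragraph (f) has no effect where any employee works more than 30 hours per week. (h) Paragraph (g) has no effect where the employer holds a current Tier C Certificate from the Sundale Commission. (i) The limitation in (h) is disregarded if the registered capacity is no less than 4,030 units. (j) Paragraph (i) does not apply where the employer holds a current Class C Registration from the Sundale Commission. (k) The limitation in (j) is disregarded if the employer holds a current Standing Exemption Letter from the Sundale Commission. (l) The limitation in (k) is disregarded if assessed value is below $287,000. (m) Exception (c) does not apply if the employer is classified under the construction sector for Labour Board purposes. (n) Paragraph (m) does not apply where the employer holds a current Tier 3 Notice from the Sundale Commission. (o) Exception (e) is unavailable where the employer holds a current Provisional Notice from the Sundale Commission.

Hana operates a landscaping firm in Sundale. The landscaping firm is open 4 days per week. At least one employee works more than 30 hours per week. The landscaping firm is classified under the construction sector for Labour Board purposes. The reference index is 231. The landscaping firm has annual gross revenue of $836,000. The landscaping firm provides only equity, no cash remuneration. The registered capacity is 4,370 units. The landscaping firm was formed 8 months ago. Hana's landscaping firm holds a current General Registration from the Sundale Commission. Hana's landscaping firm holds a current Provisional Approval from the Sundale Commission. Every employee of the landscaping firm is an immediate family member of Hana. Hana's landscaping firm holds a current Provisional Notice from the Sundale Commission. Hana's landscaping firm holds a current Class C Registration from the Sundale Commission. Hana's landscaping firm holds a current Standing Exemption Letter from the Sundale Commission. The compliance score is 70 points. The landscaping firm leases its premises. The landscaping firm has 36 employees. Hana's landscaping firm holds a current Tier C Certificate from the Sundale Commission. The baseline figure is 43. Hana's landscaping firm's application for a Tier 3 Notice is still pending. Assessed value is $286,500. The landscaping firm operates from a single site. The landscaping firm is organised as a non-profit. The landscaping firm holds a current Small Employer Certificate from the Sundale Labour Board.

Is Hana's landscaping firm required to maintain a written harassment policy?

Yes — Hana's landscaping firm must maintain a written harassment policy.

All of (a)'s requirements are met (the employer is a non-profit; the business's age is 8 months, below the 9 months limit; every employee is an immediate family member). But: (f) operates against (a): the reference index is 231, meeting the 220 threshold. (g) would limit (f) — at least one employee exceeds 30 hours/week — but (h) sets (g) aside: (h) is triggered — a current Tier C Certificate is held. (i) would limit (h) — the registered capacity is 4,370 units, meeting the 4,030 units threshold — but (j) sets (i) aside: (j) is triggered — a current Class C Registration is held. (k) applies (a current Standing Exemption Letter is held), but yields to (l): (l) applies — assessed value is $286,500, below the $287,000 limit. Exception (a) does not apply.
Exception (b) fails — the compliance score is 70 points, short of 84 points.
Exception (c): the baseline figure is 43, meeting the 41 threshold; a current Provisional Approval is held — every condition holds. Turning to paragraphs (m)–(n): (m) is triggered — the landscaping firm is classified under the construction sector. (n), which would lift (m), is not triggered — no current Tier 3 Notice is held. Exception (c) does not apply.
Exception (d) does not apply: annual gross revenue is $836,000, not below $783,000.
Exception (e): remuneration is equity-only; a current Small Employer Certificate is held — every condition holds. Turning to paragraph (o): (o) operates against (e): a current Provisional Notice is held. Exception (e) does not apply.
Every exception is unavailable, so the rule governs.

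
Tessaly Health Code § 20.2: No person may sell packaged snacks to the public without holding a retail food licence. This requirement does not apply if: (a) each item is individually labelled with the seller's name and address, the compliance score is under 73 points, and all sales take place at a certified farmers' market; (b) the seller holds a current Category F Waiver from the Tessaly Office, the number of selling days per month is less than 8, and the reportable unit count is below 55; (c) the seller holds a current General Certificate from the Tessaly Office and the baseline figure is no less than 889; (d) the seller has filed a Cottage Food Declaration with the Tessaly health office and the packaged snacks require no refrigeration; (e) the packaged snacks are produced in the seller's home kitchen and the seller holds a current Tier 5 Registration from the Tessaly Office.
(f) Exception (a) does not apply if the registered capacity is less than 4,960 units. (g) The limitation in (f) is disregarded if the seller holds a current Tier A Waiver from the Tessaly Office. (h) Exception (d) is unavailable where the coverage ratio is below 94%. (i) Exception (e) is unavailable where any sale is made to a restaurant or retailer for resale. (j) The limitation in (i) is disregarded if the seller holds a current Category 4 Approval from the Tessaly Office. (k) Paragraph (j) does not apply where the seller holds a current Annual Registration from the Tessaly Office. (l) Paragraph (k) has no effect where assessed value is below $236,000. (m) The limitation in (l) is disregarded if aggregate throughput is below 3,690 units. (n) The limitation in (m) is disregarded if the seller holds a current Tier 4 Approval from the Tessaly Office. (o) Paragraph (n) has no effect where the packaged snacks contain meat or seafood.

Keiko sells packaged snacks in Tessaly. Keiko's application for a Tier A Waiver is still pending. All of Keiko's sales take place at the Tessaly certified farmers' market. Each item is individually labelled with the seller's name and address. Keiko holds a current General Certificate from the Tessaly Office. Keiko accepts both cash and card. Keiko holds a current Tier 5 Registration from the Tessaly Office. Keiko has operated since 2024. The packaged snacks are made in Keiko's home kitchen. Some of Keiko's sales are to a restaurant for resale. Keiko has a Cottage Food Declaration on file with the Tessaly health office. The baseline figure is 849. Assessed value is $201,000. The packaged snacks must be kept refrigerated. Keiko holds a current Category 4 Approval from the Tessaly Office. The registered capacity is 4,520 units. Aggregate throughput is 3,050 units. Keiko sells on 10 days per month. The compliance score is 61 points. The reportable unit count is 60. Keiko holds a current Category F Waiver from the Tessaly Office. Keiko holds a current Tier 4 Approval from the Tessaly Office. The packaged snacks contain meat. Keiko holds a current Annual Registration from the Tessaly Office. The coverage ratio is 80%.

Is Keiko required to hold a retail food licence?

Exception (a): items are individually labelled; the compliance score is 61 points, under the 73 points limit; all sales are at a certified farmers' market — every condition holds. Turning to paragraphs (f)–(g): (f) is triggered — the registered capacity is 4,520 units, less than the 4,960 units limit. (g), which would lift (f), does not operate here — there is no Tier A Waiver in force. Exception (a) does not apply.
Exception (b) does not apply: the number of selling days per month is 10, not less than 8.
Exception (c) requires that the baseline figure is no less than 889; but the baseline figure is 849, short of 889, so (c) is unavailable.
Exception (d) does not apply: the packaged snacks require refrigeration.
Exception (e)'s conditions are all satisfied: the packaged snacks are home-kitchen produced; a current Tier 5 Registration is held. However, paragraphs (i)–(o) must be considered: (i) operates against (e): some sales are to a restaurant for resale. (j) applies (a current Category 4 Approval is held), but yields to (k): (k) is engaged — a current Annual Registration is held. (l) would limit (k) — assessed value is $201,000, below the $236,000 limit — but (m) sets (l) aside: (m) operates against (l): aggregate throughput is 3,050 units, below the 3,690 units limit. (n) applies (a current Tier 4 Approval is held), but is itself disapplied by (o): (o) operates against (n): the packaged snacks contain meat. (e) is therefore removed.
No exception applies. The general rule governs.

Yes — Keiko must hold a retail food licence.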